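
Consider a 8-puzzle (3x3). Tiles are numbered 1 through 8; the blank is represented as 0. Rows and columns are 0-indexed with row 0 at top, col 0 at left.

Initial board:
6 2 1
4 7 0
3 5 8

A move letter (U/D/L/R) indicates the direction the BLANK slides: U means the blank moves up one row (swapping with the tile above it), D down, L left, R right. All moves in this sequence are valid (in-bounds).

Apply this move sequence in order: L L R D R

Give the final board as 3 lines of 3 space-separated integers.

After move 1 (L):
6 2 1
4 0 7
3 5 8

After move 2 (L):
6 2 1
0 4 7
3 5 8

After move 3 (R):
6 2 1
4 0 7
3 5 8

After move 4 (D):
6 2 1
4 5 7
3 0 8

After move 5 (R):
6 2 1
4 5 7
3 8 0

Answer: 6 2 1
4 5 7
3 8 0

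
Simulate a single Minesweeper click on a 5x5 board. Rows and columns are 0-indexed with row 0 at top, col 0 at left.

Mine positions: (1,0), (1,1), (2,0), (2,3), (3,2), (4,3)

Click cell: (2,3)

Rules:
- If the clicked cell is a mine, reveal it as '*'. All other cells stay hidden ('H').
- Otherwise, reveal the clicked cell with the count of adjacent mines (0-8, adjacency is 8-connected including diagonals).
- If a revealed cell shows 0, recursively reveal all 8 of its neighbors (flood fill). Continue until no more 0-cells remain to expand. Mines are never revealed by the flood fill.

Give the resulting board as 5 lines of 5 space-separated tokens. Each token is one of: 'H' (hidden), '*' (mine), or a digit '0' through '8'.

H H H H H
H H H H H
H H H * H
H H H H H
H H H H H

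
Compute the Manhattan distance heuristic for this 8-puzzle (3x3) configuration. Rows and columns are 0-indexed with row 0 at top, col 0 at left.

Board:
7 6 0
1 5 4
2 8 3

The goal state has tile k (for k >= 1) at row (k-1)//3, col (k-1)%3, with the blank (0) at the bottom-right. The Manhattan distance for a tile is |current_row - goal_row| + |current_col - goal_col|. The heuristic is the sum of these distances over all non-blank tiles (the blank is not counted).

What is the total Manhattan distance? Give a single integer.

Tile 7: (0,0)->(2,0) = 2
Tile 6: (0,1)->(1,2) = 2
Tile 1: (1,0)->(0,0) = 1
Tile 5: (1,1)->(1,1) = 0
Tile 4: (1,2)->(1,0) = 2
Tile 2: (2,0)->(0,1) = 3
Tile 8: (2,1)->(2,1) = 0
Tile 3: (2,2)->(0,2) = 2
Sum: 2 + 2 + 1 + 0 + 2 + 3 + 0 + 2 = 12

Answer: 12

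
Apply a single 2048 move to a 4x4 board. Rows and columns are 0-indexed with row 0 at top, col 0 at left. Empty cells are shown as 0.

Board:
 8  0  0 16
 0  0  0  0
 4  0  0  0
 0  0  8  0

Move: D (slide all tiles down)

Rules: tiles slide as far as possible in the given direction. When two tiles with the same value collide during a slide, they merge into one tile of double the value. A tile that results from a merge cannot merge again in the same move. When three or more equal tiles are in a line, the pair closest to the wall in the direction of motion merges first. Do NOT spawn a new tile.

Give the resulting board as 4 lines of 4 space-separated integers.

Slide down:
col 0: [8, 0, 4, 0] -> [0, 0, 8, 4]
col 1: [0, 0, 0, 0] -> [0, 0, 0, 0]
col 2: [0, 0, 0, 8] -> [0, 0, 0, 8]
col 3: [16, 0, 0, 0] -> [0, 0, 0, 16]

Answer:  0  0  0  0
 0  0  0  0
 8  0  0  0
 4  0  8 16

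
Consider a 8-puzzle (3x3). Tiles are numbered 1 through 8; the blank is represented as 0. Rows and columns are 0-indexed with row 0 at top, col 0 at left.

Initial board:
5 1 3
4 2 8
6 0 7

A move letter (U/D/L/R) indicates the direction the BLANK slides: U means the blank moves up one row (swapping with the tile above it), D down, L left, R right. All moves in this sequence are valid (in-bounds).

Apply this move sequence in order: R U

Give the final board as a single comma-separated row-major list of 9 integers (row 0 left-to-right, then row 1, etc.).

After move 1 (R):
5 1 3
4 2 8
6 7 0

After move 2 (U):
5 1 3
4 2 0
6 7 8

Answer: 5, 1, 3, 4, 2, 0, 6, 7, 8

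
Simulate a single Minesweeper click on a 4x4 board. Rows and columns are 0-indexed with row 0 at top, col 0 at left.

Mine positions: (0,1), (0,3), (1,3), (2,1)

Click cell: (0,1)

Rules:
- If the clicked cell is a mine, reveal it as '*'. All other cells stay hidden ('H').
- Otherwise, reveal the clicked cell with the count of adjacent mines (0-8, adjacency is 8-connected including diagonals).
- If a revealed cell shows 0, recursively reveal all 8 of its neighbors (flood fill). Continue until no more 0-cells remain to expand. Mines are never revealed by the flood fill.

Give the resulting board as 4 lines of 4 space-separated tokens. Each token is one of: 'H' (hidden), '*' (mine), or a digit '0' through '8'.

H * H H
H H H H
H H H H
H H H H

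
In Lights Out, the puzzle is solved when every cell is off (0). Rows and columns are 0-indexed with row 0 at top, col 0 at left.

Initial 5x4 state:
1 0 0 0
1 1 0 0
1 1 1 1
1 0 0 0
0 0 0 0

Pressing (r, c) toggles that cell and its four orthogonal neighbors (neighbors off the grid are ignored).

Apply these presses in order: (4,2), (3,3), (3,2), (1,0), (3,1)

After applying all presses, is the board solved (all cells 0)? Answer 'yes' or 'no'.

After press 1 at (4,2):
1 0 0 0
1 1 0 0
1 1 1 1
1 0 1 0
0 1 1 1

After press 2 at (3,3):
1 0 0 0
1 1 0 0
1 1 1 0
1 0 0 1
0 1 1 0

After press 3 at (3,2):
1 0 0 0
1 1 0 0
1 1 0 0
1 1 1 0
0 1 0 0

After press 4 at (1,0):
0 0 0 0
0 0 0 0
0 1 0 0
1 1 1 0
0 1 0 0

After press 5 at (3,1):
0 0 0 0
0 0 0 0
0 0 0 0
0 0 0 0
0 0 0 0

Lights still on: 0

Answer: yes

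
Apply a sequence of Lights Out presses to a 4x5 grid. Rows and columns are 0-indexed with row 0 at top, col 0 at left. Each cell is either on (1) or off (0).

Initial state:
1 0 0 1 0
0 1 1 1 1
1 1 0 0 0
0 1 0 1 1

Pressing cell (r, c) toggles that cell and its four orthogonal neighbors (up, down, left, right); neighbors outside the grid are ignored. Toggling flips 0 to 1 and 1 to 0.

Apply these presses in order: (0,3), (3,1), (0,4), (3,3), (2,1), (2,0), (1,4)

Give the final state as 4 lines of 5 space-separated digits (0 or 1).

After press 1 at (0,3):
1 0 1 0 1
0 1 1 0 1
1 1 0 0 0
0 1 0 1 1

After press 2 at (3,1):
1 0 1 0 1
0 1 1 0 1
1 0 0 0 0
1 0 1 1 1

After press 3 at (0,4):
1 0 1 1 0
0 1 1 0 0
1 0 0 0 0
1 0 1 1 1

After press 4 at (3,3):
1 0 1 1 0
0 1 1 0 0
1 0 0 1 0
1 0 0 0 0

After press 5 at (2,1):
1 0 1 1 0
0 0 1 0 0
0 1 1 1 0
1 1 0 0 0

After press 6 at (2,0):
1 0 1 1 0
1 0 1 0 0
1 0 1 1 0
0 1 0 0 0

After press 7 at (1,4):
1 0 1 1 1
1 0 1 1 1
1 0 1 1 1
0 1 0 0 0

Answer: 1 0 1 1 1
1 0 1 1 1
1 0 1 1 1
0 1 0 0 0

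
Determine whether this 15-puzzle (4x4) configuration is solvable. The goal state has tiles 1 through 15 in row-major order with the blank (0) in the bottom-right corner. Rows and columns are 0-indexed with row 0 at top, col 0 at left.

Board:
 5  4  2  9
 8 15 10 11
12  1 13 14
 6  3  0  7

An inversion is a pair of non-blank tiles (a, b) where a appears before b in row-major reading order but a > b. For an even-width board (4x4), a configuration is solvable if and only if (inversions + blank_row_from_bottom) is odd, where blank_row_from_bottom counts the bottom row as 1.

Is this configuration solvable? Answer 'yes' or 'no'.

Answer: no

Derivation:
Inversions: 45
Blank is in row 3 (0-indexed from top), which is row 1 counting from the bottom (bottom = 1).
45 + 1 = 46, which is even, so the puzzle is not solvable.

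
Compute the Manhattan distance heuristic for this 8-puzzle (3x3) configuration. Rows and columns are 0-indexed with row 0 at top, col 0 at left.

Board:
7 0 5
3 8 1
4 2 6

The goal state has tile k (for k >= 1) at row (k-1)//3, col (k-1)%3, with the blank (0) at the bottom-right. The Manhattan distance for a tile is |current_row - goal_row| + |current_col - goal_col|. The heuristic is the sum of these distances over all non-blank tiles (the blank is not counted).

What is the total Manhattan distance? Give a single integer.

Tile 7: (0,0)->(2,0) = 2
Tile 5: (0,2)->(1,1) = 2
Tile 3: (1,0)->(0,2) = 3
Tile 8: (1,1)->(2,1) = 1
Tile 1: (1,2)->(0,0) = 3
Tile 4: (2,0)->(1,0) = 1
Tile 2: (2,1)->(0,1) = 2
Tile 6: (2,2)->(1,2) = 1
Sum: 2 + 2 + 3 + 1 + 3 + 1 + 2 + 1 = 15

Answer: 15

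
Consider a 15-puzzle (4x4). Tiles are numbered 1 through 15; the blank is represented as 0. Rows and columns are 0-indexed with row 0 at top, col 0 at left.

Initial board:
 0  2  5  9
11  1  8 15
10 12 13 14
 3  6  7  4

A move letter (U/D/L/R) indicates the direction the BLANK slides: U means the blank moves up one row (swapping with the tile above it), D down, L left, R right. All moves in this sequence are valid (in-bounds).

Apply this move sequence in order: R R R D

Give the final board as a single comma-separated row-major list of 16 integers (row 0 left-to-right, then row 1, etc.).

Answer: 2, 5, 9, 15, 11, 1, 8, 0, 10, 12, 13, 14, 3, 6, 7, 4

Derivation:
After move 1 (R):
 2  0  5  9
11  1  8 15
10 12 13 14
 3  6  7  4

After move 2 (R):
 2  5  0  9
11  1  8 15
10 12 13 14
 3  6  7  4

After move 3 (R):
 2  5  9  0
11  1  8 15
10 12 13 14
 3  6  7  4

After move 4 (D):
 2  5  9 15
11  1  8  0
10 12 13 14
 3  6  7  4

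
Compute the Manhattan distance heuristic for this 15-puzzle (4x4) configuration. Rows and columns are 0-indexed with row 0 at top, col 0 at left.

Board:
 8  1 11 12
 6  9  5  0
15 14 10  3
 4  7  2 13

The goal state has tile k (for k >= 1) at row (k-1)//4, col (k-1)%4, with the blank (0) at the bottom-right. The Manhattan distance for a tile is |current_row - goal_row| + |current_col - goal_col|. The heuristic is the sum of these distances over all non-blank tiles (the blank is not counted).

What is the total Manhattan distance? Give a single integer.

Tile 8: (0,0)->(1,3) = 4
Tile 1: (0,1)->(0,0) = 1
Tile 11: (0,2)->(2,2) = 2
Tile 12: (0,3)->(2,3) = 2
Tile 6: (1,0)->(1,1) = 1
Tile 9: (1,1)->(2,0) = 2
Tile 5: (1,2)->(1,0) = 2
Tile 15: (2,0)->(3,2) = 3
Tile 14: (2,1)->(3,1) = 1
Tile 10: (2,2)->(2,1) = 1
Tile 3: (2,3)->(0,2) = 3
Tile 4: (3,0)->(0,3) = 6
Tile 7: (3,1)->(1,2) = 3
Tile 2: (3,2)->(0,1) = 4
Tile 13: (3,3)->(3,0) = 3
Sum: 4 + 1 + 2 + 2 + 1 + 2 + 2 + 3 + 1 + 1 + 3 + 6 + 3 + 4 + 3 = 38

Answer: 38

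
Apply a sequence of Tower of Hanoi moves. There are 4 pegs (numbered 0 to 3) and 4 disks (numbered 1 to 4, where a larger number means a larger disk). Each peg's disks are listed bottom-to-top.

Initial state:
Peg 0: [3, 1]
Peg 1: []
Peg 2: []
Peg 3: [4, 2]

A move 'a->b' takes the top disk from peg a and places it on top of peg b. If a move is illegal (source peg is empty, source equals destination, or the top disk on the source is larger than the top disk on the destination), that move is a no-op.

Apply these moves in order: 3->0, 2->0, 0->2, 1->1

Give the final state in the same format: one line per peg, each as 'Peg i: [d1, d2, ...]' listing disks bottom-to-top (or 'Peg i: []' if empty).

Answer: Peg 0: [3]
Peg 1: []
Peg 2: [1]
Peg 3: [4, 2]

Derivation:
After move 1 (3->0):
Peg 0: [3, 1]
Peg 1: []
Peg 2: []
Peg 3: [4, 2]

After move 2 (2->0):
Peg 0: [3, 1]
Peg 1: []
Peg 2: []
Peg 3: [4, 2]

After move 3 (0->2):
Peg 0: [3]
Peg 1: []
Peg 2: [1]
Peg 3: [4, 2]

After move 4 (1->1):
Peg 0: [3]
Peg 1: []
Peg 2: [1]
Peg 3: [4, 2]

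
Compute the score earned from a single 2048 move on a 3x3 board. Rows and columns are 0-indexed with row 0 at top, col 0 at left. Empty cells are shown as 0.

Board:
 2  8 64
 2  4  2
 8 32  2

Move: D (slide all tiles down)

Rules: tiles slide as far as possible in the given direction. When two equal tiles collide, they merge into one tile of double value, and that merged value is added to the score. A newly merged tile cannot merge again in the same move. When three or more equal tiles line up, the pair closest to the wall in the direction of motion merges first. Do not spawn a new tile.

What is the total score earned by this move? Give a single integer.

Answer: 8

Derivation:
Slide down:
col 0: [2, 2, 8] -> [0, 4, 8]  score +4 (running 4)
col 1: [8, 4, 32] -> [8, 4, 32]  score +0 (running 4)
col 2: [64, 2, 2] -> [0, 64, 4]  score +4 (running 8)
Board after move:
 0  8  0
 4  4 64
 8 32  4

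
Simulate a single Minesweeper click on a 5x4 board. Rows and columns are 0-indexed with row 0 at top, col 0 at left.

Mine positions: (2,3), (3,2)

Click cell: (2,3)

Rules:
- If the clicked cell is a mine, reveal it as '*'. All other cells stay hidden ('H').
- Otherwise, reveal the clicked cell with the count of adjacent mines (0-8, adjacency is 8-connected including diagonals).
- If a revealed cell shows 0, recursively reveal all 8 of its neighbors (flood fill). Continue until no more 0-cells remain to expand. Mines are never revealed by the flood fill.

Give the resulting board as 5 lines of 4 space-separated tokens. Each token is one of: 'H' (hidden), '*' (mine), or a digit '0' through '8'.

H H H H
H H H H
H H H *
H H H H
H H H H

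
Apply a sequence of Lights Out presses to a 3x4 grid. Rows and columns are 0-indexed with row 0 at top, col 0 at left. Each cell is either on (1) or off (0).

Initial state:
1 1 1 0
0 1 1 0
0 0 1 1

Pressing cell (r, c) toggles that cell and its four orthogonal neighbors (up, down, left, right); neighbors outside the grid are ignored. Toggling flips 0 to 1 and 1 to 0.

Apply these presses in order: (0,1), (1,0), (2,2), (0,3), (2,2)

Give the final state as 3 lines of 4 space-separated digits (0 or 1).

Answer: 1 0 1 1
1 1 1 1
1 0 1 1

Derivation:
After press 1 at (0,1):
0 0 0 0
0 0 1 0
0 0 1 1

After press 2 at (1,0):
1 0 0 0
1 1 1 0
1 0 1 1

After press 3 at (2,2):
1 0 0 0
1 1 0 0
1 1 0 0

After press 4 at (0,3):
1 0 1 1
1 1 0 1
1 1 0 0

After press 5 at (2,2):
1 0 1 1
1 1 1 1
1 0 1 1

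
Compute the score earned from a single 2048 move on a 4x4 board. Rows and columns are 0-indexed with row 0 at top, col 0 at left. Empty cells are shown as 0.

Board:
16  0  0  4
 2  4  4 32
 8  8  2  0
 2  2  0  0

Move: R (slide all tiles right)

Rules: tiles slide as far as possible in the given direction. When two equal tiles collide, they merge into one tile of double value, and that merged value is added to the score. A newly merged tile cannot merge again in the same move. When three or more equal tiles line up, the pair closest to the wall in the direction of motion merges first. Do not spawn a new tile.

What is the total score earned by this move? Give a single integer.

Answer: 28

Derivation:
Slide right:
row 0: [16, 0, 0, 4] -> [0, 0, 16, 4]  score +0 (running 0)
row 1: [2, 4, 4, 32] -> [0, 2, 8, 32]  score +8 (running 8)
row 2: [8, 8, 2, 0] -> [0, 0, 16, 2]  score +16 (running 24)
row 3: [2, 2, 0, 0] -> [0, 0, 0, 4]  score +4 (running 28)
Board after move:
 0  0 16  4
 0  2  8 32
 0  0 16  2
 0  0  0  4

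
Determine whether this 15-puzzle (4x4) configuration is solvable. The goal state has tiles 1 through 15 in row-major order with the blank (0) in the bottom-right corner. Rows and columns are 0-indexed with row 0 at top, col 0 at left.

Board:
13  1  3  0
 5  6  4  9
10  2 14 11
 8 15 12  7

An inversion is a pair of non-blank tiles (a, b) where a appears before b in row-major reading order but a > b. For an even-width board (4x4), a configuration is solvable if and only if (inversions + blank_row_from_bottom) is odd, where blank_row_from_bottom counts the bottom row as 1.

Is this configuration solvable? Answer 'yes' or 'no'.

Inversions: 34
Blank is in row 0 (0-indexed from top), which is row 4 counting from the bottom (bottom = 1).
34 + 4 = 38, which is even, so the puzzle is not solvable.

Answer: no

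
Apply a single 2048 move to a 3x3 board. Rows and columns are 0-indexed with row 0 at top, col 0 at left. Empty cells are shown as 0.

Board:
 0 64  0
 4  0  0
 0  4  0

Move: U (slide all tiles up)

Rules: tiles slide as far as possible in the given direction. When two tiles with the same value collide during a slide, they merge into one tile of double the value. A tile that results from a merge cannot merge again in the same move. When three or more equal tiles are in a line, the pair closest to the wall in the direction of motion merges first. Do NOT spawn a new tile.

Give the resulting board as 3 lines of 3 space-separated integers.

Slide up:
col 0: [0, 4, 0] -> [4, 0, 0]
col 1: [64, 0, 4] -> [64, 4, 0]
col 2: [0, 0, 0] -> [0, 0, 0]

Answer:  4 64  0
 0  4  0
 0  0  0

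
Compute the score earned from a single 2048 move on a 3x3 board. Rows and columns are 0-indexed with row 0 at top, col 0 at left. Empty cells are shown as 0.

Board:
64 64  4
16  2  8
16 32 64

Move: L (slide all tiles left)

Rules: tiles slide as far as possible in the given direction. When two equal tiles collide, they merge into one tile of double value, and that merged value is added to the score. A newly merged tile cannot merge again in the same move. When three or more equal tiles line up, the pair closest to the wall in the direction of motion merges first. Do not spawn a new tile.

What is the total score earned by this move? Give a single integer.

Answer: 128

Derivation:
Slide left:
row 0: [64, 64, 4] -> [128, 4, 0]  score +128 (running 128)
row 1: [16, 2, 8] -> [16, 2, 8]  score +0 (running 128)
row 2: [16, 32, 64] -> [16, 32, 64]  score +0 (running 128)
Board after move:
128   4   0
 16   2   8
 16  32  64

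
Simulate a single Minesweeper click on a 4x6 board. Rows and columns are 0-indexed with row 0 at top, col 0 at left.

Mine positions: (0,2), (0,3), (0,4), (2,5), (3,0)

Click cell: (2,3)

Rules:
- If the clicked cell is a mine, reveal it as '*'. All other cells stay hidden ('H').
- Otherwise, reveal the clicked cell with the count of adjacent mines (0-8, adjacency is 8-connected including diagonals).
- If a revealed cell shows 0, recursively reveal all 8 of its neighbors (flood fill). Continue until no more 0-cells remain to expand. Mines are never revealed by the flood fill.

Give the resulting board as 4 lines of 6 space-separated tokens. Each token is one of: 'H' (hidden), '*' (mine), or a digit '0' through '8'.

H H H H H H
H 1 2 3 3 H
H 1 0 0 1 H
H 1 0 0 1 H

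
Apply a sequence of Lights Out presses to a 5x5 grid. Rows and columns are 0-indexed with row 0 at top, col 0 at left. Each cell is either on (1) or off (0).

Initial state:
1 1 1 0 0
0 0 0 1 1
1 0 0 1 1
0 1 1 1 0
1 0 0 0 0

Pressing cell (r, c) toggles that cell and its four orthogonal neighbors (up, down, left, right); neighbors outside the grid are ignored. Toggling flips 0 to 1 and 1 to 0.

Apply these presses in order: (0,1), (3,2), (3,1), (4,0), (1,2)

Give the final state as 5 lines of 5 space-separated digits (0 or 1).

Answer: 0 0 1 0 0
0 0 1 0 1
1 1 0 1 1
0 1 1 0 0
0 0 1 0 0

Derivation:
After press 1 at (0,1):
0 0 0 0 0
0 1 0 1 1
1 0 0 1 1
0 1 1 1 0
1 0 0 0 0

After press 2 at (3,2):
0 0 0 0 0
0 1 0 1 1
1 0 1 1 1
0 0 0 0 0
1 0 1 0 0

After press 3 at (3,1):
0 0 0 0 0
0 1 0 1 1
1 1 1 1 1
1 1 1 0 0
1 1 1 0 0

After press 4 at (4,0):
0 0 0 0 0
0 1 0 1 1
1 1 1 1 1
0 1 1 0 0
0 0 1 0 0

After press 5 at (1,2):
0 0 1 0 0
0 0 1 0 1
1 1 0 1 1
0 1 1 0 0
0 0 1 0 0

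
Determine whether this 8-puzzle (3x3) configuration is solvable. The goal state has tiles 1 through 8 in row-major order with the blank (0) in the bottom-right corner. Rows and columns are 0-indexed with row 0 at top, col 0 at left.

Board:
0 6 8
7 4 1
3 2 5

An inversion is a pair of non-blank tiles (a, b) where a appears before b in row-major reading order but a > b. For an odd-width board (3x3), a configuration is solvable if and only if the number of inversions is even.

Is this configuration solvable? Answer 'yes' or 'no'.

Inversions (pairs i<j in row-major order where tile[i] > tile[j] > 0): 20
20 is even, so the puzzle is solvable.

Answer: yes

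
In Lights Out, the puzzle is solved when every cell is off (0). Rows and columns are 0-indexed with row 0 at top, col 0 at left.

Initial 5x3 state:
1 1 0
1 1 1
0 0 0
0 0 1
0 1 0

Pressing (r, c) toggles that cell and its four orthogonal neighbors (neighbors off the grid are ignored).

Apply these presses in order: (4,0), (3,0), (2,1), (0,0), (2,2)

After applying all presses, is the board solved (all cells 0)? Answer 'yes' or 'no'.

After press 1 at (4,0):
1 1 0
1 1 1
0 0 0
1 0 1
1 0 0

After press 2 at (3,0):
1 1 0
1 1 1
1 0 0
0 1 1
0 0 0

After press 3 at (2,1):
1 1 0
1 0 1
0 1 1
0 0 1
0 0 0

After press 4 at (0,0):
0 0 0
0 0 1
0 1 1
0 0 1
0 0 0

After press 5 at (2,2):
0 0 0
0 0 0
0 0 0
0 0 0
0 0 0

Lights still on: 0

Answer: yes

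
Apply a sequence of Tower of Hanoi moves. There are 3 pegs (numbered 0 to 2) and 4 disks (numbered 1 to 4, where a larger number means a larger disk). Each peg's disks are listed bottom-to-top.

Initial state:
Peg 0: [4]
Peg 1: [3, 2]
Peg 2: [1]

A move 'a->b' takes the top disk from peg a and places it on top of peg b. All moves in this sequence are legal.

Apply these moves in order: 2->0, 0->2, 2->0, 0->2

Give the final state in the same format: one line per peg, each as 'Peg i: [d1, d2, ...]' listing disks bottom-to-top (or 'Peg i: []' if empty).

After move 1 (2->0):
Peg 0: [4, 1]
Peg 1: [3, 2]
Peg 2: []

After move 2 (0->2):
Peg 0: [4]
Peg 1: [3, 2]
Peg 2: [1]

After move 3 (2->0):
Peg 0: [4, 1]
Peg 1: [3, 2]
Peg 2: []

After move 4 (0->2):
Peg 0: [4]
Peg 1: [3, 2]
Peg 2: [1]

Answer: Peg 0: [4]
Peg 1: [3, 2]
Peg 2: [1]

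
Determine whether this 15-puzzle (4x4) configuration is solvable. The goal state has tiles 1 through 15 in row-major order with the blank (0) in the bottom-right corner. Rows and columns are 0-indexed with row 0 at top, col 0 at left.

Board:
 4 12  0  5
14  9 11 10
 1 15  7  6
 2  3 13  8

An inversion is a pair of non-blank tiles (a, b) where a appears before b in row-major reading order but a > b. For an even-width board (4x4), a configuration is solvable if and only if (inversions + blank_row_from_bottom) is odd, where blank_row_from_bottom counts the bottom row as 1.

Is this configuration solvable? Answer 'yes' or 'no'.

Inversions: 57
Blank is in row 0 (0-indexed from top), which is row 4 counting from the bottom (bottom = 1).
57 + 4 = 61, which is odd, so the puzzle is solvable.

Answer: yes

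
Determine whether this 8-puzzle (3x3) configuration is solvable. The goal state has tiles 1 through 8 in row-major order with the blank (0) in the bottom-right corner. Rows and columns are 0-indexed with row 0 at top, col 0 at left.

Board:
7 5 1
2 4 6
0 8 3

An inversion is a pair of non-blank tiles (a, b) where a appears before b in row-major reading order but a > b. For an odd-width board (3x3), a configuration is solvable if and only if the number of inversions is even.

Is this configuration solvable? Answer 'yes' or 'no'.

Inversions (pairs i<j in row-major order where tile[i] > tile[j] > 0): 13
13 is odd, so the puzzle is not solvable.

Answer: no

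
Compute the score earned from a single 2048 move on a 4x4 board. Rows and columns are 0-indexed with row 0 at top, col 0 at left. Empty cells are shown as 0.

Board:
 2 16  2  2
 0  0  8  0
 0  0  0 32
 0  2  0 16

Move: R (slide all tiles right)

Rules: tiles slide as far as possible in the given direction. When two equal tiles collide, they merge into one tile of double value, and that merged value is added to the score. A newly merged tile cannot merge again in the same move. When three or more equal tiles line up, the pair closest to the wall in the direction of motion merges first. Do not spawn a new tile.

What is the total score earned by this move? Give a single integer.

Slide right:
row 0: [2, 16, 2, 2] -> [0, 2, 16, 4]  score +4 (running 4)
row 1: [0, 0, 8, 0] -> [0, 0, 0, 8]  score +0 (running 4)
row 2: [0, 0, 0, 32] -> [0, 0, 0, 32]  score +0 (running 4)
row 3: [0, 2, 0, 16] -> [0, 0, 2, 16]  score +0 (running 4)
Board after move:
 0  2 16  4
 0  0  0  8
 0  0  0 32
 0  0  2 16

Answer: 4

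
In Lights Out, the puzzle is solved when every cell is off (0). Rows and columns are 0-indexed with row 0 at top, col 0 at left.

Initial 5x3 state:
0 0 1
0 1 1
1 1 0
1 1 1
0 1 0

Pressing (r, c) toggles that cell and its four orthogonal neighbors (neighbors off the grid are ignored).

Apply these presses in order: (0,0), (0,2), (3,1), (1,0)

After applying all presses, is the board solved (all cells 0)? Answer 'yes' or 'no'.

Answer: yes

Derivation:
After press 1 at (0,0):
1 1 1
1 1 1
1 1 0
1 1 1
0 1 0

After press 2 at (0,2):
1 0 0
1 1 0
1 1 0
1 1 1
0 1 0

After press 3 at (3,1):
1 0 0
1 1 0
1 0 0
0 0 0
0 0 0

After press 4 at (1,0):
0 0 0
0 0 0
0 0 0
0 0 0
0 0 0

Lights still on: 0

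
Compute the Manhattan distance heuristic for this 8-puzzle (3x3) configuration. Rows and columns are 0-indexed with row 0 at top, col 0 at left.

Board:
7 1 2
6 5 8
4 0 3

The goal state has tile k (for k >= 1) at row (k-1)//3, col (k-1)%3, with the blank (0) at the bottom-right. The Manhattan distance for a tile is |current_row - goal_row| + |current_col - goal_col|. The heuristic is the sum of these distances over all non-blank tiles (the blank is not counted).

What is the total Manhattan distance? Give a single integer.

Answer: 11

Derivation:
Tile 7: (0,0)->(2,0) = 2
Tile 1: (0,1)->(0,0) = 1
Tile 2: (0,2)->(0,1) = 1
Tile 6: (1,0)->(1,2) = 2
Tile 5: (1,1)->(1,1) = 0
Tile 8: (1,2)->(2,1) = 2
Tile 4: (2,0)->(1,0) = 1
Tile 3: (2,2)->(0,2) = 2
Sum: 2 + 1 + 1 + 2 + 0 + 2 + 1 + 2 = 11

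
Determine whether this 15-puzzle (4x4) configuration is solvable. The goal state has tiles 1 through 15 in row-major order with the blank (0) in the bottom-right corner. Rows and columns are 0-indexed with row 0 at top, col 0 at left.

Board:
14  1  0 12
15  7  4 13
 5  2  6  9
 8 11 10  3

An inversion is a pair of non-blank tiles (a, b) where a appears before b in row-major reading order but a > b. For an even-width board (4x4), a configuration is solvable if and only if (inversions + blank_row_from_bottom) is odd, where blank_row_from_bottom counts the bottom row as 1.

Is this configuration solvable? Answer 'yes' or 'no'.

Inversions: 58
Blank is in row 0 (0-indexed from top), which is row 4 counting from the bottom (bottom = 1).
58 + 4 = 62, which is even, so the puzzle is not solvable.

Answer: no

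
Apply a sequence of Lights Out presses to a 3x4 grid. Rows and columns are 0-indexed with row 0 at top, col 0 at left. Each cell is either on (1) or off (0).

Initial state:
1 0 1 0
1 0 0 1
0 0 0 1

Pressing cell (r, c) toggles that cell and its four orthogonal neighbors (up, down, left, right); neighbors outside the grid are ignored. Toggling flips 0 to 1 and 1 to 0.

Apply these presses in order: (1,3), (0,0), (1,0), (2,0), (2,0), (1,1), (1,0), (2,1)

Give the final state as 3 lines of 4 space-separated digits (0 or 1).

Answer: 0 0 1 1
1 0 0 0
1 0 1 0

Derivation:
After press 1 at (1,3):
1 0 1 1
1 0 1 0
0 0 0 0

After press 2 at (0,0):
0 1 1 1
0 0 1 0
0 0 0 0

After press 3 at (1,0):
1 1 1 1
1 1 1 0
1 0 0 0

After press 4 at (2,0):
1 1 1 1
0 1 1 0
0 1 0 0

After press 5 at (2,0):
1 1 1 1
1 1 1 0
1 0 0 0

After press 6 at (1,1):
1 0 1 1
0 0 0 0
1 1 0 0

After press 7 at (1,0):
0 0 1 1
1 1 0 0
0 1 0 0

After press 8 at (2,1):
0 0 1 1
1 0 0 0
1 0 1 0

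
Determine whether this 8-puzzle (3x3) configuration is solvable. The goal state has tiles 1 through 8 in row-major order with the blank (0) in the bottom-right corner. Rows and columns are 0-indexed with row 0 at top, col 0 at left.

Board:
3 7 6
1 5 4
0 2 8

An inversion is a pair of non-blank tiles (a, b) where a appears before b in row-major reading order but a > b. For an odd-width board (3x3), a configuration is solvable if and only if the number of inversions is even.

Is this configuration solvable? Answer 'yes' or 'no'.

Answer: yes

Derivation:
Inversions (pairs i<j in row-major order where tile[i] > tile[j] > 0): 14
14 is even, so the puzzle is solvable.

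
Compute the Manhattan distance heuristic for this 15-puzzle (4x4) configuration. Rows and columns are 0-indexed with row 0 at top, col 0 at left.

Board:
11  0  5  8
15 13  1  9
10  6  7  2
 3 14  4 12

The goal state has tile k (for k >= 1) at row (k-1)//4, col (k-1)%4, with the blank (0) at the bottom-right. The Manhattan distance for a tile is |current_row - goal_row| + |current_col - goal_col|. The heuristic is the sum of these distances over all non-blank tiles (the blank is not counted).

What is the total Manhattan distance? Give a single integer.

Answer: 39

Derivation:
Tile 11: (0,0)->(2,2) = 4
Tile 5: (0,2)->(1,0) = 3
Tile 8: (0,3)->(1,3) = 1
Tile 15: (1,0)->(3,2) = 4
Tile 13: (1,1)->(3,0) = 3
Tile 1: (1,2)->(0,0) = 3
Tile 9: (1,3)->(2,0) = 4
Tile 10: (2,0)->(2,1) = 1
Tile 6: (2,1)->(1,1) = 1
Tile 7: (2,2)->(1,2) = 1
Tile 2: (2,3)->(0,1) = 4
Tile 3: (3,0)->(0,2) = 5
Tile 14: (3,1)->(3,1) = 0
Tile 4: (3,2)->(0,3) = 4
Tile 12: (3,3)->(2,3) = 1
Sum: 4 + 3 + 1 + 4 + 3 + 3 + 4 + 1 + 1 + 1 + 4 + 5 + 0 + 4 + 1 = 39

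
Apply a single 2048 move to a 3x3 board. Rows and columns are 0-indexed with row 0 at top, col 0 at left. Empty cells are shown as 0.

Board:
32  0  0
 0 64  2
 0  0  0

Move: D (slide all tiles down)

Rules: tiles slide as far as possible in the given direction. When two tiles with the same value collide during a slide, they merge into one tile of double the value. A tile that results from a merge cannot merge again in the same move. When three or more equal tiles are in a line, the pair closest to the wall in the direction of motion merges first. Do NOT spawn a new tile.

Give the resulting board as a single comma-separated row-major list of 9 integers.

Slide down:
col 0: [32, 0, 0] -> [0, 0, 32]
col 1: [0, 64, 0] -> [0, 0, 64]
col 2: [0, 2, 0] -> [0, 0, 2]

Answer: 0, 0, 0, 0, 0, 0, 32, 64, 2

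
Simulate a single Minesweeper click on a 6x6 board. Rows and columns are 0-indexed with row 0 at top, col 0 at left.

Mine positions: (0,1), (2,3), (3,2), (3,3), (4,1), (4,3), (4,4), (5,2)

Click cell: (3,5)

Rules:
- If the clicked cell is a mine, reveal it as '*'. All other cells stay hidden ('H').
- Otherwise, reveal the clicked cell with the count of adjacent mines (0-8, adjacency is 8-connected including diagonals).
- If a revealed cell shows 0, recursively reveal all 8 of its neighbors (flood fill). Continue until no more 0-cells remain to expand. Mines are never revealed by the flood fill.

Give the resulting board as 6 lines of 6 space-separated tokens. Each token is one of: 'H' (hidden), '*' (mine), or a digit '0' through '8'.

H H H H H H
H H H H H H
H H H H H H
H H H H H 1
H H H H H H
H H H H H H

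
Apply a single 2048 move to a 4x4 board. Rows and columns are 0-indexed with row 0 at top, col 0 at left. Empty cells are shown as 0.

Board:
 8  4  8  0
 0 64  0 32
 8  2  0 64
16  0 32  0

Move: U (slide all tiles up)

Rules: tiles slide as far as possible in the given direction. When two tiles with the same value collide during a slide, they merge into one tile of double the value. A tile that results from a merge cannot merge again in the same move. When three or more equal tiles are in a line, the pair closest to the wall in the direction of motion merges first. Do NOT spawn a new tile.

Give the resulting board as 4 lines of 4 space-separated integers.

Answer: 16  4  8 32
16 64 32 64
 0  2  0  0
 0  0  0  0

Derivation:
Slide up:
col 0: [8, 0, 8, 16] -> [16, 16, 0, 0]
col 1: [4, 64, 2, 0] -> [4, 64, 2, 0]
col 2: [8, 0, 0, 32] -> [8, 32, 0, 0]
col 3: [0, 32, 64, 0] -> [32, 64, 0, 0]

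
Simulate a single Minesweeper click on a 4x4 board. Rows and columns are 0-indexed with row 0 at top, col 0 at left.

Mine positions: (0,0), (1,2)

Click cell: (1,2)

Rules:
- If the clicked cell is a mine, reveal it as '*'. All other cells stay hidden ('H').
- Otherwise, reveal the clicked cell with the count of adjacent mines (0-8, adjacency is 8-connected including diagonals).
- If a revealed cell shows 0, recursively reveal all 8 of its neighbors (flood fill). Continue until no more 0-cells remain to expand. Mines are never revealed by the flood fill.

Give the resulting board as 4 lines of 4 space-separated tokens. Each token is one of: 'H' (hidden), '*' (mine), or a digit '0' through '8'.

H H H H
H H * H
H H H H
H H H H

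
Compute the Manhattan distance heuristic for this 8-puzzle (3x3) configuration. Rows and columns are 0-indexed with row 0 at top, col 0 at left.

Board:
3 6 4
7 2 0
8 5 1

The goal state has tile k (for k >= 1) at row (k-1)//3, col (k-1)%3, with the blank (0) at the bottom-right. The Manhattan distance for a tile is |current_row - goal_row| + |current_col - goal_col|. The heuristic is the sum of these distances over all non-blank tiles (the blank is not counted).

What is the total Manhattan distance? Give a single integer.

Tile 3: (0,0)->(0,2) = 2
Tile 6: (0,1)->(1,2) = 2
Tile 4: (0,2)->(1,0) = 3
Tile 7: (1,0)->(2,0) = 1
Tile 2: (1,1)->(0,1) = 1
Tile 8: (2,0)->(2,1) = 1
Tile 5: (2,1)->(1,1) = 1
Tile 1: (2,2)->(0,0) = 4
Sum: 2 + 2 + 3 + 1 + 1 + 1 + 1 + 4 = 15

Answer: 15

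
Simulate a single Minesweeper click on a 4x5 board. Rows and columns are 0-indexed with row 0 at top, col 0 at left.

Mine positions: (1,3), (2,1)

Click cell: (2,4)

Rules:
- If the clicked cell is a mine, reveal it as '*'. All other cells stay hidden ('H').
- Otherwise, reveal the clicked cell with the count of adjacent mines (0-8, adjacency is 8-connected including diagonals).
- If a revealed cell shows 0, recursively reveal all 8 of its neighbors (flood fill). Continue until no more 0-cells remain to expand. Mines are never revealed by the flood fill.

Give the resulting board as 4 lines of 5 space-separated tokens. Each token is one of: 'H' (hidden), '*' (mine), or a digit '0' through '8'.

H H H H H
H H H H H
H H H H 1
H H H H H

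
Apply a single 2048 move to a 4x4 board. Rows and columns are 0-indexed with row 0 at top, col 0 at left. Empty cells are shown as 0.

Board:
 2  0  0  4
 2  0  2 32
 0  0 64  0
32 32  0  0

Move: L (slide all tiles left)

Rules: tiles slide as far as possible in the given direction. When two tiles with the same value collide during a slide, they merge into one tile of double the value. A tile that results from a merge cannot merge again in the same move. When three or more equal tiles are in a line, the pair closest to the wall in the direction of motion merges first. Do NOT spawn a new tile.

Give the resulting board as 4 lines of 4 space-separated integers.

Slide left:
row 0: [2, 0, 0, 4] -> [2, 4, 0, 0]
row 1: [2, 0, 2, 32] -> [4, 32, 0, 0]
row 2: [0, 0, 64, 0] -> [64, 0, 0, 0]
row 3: [32, 32, 0, 0] -> [64, 0, 0, 0]

Answer:  2  4  0  0
 4 32  0  0
64  0  0  0
64  0  0  0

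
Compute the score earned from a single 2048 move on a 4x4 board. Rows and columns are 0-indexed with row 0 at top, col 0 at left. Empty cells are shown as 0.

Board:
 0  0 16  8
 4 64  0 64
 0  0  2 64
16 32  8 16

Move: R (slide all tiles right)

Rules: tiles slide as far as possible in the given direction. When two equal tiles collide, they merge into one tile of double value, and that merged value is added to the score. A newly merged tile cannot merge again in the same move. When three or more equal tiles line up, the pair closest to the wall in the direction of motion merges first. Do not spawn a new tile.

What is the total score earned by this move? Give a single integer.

Answer: 128

Derivation:
Slide right:
row 0: [0, 0, 16, 8] -> [0, 0, 16, 8]  score +0 (running 0)
row 1: [4, 64, 0, 64] -> [0, 0, 4, 128]  score +128 (running 128)
row 2: [0, 0, 2, 64] -> [0, 0, 2, 64]  score +0 (running 128)
row 3: [16, 32, 8, 16] -> [16, 32, 8, 16]  score +0 (running 128)
Board after move:
  0   0  16   8
  0   0   4 128
  0   0   2  64
 16  32   8  16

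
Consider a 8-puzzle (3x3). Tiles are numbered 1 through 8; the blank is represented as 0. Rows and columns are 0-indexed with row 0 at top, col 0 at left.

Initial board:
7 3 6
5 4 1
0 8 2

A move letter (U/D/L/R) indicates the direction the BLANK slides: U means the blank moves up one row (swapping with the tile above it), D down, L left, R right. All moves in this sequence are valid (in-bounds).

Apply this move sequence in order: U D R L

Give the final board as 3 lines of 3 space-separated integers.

Answer: 7 3 6
5 4 1
0 8 2

Derivation:
After move 1 (U):
7 3 6
0 4 1
5 8 2

After move 2 (D):
7 3 6
5 4 1
0 8 2

After move 3 (R):
7 3 6
5 4 1
8 0 2

After move 4 (L):
7 3 6
5 4 1
0 8 2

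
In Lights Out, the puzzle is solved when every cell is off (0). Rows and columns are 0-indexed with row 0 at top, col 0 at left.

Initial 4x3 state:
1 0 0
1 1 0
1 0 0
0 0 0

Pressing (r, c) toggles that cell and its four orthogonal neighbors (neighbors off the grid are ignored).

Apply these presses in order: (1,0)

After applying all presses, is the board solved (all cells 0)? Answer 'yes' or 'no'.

After press 1 at (1,0):
0 0 0
0 0 0
0 0 0
0 0 0

Lights still on: 0

Answer: yes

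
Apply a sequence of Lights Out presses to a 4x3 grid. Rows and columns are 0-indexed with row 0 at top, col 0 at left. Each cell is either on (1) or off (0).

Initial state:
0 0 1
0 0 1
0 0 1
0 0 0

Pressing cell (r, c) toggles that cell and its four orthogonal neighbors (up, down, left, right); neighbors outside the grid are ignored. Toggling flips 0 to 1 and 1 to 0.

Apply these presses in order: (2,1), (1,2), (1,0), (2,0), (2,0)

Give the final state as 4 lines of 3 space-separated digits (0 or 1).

Answer: 1 0 0
1 1 0
0 1 1
0 1 0

Derivation:
After press 1 at (2,1):
0 0 1
0 1 1
1 1 0
0 1 0

After press 2 at (1,2):
0 0 0
0 0 0
1 1 1
0 1 0

After press 3 at (1,0):
1 0 0
1 1 0
0 1 1
0 1 0

After press 4 at (2,0):
1 0 0
0 1 0
1 0 1
1 1 0

After press 5 at (2,0):
1 0 0
1 1 0
0 1 1
0 1 0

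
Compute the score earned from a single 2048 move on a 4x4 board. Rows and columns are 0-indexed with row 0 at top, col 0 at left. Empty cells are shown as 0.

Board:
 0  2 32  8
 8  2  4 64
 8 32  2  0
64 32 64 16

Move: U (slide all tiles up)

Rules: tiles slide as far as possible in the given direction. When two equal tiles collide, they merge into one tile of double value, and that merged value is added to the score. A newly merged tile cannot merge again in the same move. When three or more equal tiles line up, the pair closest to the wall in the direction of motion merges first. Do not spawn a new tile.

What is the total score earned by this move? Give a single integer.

Slide up:
col 0: [0, 8, 8, 64] -> [16, 64, 0, 0]  score +16 (running 16)
col 1: [2, 2, 32, 32] -> [4, 64, 0, 0]  score +68 (running 84)
col 2: [32, 4, 2, 64] -> [32, 4, 2, 64]  score +0 (running 84)
col 3: [8, 64, 0, 16] -> [8, 64, 16, 0]  score +0 (running 84)
Board after move:
16  4 32  8
64 64  4 64
 0  0  2 16
 0  0 64  0

Answer: 84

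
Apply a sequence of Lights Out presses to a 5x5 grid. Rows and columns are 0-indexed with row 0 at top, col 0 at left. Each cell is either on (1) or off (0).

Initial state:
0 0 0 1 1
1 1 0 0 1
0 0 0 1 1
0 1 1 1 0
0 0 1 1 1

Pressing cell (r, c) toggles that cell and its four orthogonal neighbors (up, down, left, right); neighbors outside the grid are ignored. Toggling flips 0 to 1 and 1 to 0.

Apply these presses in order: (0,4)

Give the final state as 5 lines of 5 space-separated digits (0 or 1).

After press 1 at (0,4):
0 0 0 0 0
1 1 0 0 0
0 0 0 1 1
0 1 1 1 0
0 0 1 1 1

Answer: 0 0 0 0 0
1 1 0 0 0
0 0 0 1 1
0 1 1 1 0
0 0 1 1 1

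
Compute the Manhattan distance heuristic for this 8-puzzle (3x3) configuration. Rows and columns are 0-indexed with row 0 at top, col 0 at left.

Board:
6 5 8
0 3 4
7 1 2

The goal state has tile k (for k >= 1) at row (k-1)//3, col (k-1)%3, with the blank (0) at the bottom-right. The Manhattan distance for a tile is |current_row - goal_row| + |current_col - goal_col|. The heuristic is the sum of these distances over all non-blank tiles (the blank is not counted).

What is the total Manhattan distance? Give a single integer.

Tile 6: at (0,0), goal (1,2), distance |0-1|+|0-2| = 3
Tile 5: at (0,1), goal (1,1), distance |0-1|+|1-1| = 1
Tile 8: at (0,2), goal (2,1), distance |0-2|+|2-1| = 3
Tile 3: at (1,1), goal (0,2), distance |1-0|+|1-2| = 2
Tile 4: at (1,2), goal (1,0), distance |1-1|+|2-0| = 2
Tile 7: at (2,0), goal (2,0), distance |2-2|+|0-0| = 0
Tile 1: at (2,1), goal (0,0), distance |2-0|+|1-0| = 3
Tile 2: at (2,2), goal (0,1), distance |2-0|+|2-1| = 3
Sum: 3 + 1 + 3 + 2 + 2 + 0 + 3 + 3 = 17

Answer: 17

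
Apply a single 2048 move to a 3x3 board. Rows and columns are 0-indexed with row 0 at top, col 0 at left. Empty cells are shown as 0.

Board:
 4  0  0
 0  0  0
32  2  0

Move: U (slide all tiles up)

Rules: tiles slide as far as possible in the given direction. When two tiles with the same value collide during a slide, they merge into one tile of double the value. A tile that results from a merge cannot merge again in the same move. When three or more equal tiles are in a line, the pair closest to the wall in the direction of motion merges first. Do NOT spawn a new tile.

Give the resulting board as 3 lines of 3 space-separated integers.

Answer:  4  2  0
32  0  0
 0  0  0

Derivation:
Slide up:
col 0: [4, 0, 32] -> [4, 32, 0]
col 1: [0, 0, 2] -> [2, 0, 0]
col 2: [0, 0, 0] -> [0, 0, 0]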